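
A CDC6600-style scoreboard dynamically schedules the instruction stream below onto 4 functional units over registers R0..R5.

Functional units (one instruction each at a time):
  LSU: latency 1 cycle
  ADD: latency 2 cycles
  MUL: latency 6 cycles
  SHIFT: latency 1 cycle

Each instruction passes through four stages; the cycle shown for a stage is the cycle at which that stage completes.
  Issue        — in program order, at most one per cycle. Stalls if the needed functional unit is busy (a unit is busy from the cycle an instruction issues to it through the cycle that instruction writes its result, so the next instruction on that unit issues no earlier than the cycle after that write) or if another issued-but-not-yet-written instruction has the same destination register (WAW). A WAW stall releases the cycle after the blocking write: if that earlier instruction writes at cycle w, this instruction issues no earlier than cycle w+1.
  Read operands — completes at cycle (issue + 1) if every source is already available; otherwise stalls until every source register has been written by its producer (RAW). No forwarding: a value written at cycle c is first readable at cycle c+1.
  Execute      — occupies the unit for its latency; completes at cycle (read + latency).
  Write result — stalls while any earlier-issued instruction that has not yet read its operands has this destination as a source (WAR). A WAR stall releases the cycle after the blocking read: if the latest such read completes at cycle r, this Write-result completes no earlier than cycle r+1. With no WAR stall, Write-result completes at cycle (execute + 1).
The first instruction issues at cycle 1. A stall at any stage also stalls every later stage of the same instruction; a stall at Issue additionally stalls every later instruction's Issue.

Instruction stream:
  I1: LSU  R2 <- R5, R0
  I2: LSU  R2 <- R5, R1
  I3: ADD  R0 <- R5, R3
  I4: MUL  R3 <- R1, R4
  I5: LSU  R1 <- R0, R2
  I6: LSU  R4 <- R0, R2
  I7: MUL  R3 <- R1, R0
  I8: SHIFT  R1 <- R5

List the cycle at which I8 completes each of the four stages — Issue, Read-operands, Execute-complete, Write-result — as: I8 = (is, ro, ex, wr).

I8 = (17, 18, 19, 20)

I1: IS=1 RO=2 EX=3 WR=4
I2: IS=5 RO=6 EX=7 WR=8  [struct: LSU busy until I1 writes@4]
I3: IS=6 RO=7 EX=9 WR=10
I4: IS=7 RO=8 EX=14 WR=15
I5: IS=9 RO=11 EX=12 WR=13  [struct: LSU busy until I2 writes@8; RAW R0: wait I3 write@10]
I6: IS=14 RO=15 EX=16 WR=17  [struct: LSU busy until I5 writes@13]
I7: IS=16 RO=17 EX=23 WR=24  [struct: MUL busy until I4 writes@15]
I8: IS=17 RO=18 EX=19 WR=20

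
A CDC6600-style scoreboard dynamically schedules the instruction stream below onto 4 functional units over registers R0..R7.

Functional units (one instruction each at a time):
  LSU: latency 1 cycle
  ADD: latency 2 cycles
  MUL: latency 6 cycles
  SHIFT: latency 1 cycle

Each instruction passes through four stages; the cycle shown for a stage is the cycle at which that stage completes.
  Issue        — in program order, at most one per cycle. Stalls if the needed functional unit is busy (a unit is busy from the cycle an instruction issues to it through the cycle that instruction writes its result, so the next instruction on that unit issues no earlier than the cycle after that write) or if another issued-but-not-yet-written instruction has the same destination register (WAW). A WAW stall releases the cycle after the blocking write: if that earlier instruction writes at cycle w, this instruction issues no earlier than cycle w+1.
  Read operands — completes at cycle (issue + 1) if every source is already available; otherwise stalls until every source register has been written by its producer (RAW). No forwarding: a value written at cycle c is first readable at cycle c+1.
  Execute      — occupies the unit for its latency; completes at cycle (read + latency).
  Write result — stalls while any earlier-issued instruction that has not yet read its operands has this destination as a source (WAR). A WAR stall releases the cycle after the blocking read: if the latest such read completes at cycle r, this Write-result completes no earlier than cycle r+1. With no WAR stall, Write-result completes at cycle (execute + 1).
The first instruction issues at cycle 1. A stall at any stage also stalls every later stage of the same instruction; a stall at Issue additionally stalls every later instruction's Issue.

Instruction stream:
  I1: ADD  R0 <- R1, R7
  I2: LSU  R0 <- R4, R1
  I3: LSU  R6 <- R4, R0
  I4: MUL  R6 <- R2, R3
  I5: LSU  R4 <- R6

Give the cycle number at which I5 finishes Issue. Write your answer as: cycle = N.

[1] I1 issues→ADD
[2] I1 reads
[4] I1 exec-done
[5] I1 writes R0
[6] I2 issues→LSU
[7] I2 reads
[8] I2 exec-done
[9] I2 writes R0
[10] I3 issues→LSU
[11] I3 reads
[12] I3 exec-done
[13] I3 writes R6
[14] I4 issues→MUL
[15] I4 reads; I5 issues→LSU
[21] I4 exec-done
[22] I4 writes R6
[23] I5 reads
[24] I5 exec-done
[25] I5 writes R4

cycle = 15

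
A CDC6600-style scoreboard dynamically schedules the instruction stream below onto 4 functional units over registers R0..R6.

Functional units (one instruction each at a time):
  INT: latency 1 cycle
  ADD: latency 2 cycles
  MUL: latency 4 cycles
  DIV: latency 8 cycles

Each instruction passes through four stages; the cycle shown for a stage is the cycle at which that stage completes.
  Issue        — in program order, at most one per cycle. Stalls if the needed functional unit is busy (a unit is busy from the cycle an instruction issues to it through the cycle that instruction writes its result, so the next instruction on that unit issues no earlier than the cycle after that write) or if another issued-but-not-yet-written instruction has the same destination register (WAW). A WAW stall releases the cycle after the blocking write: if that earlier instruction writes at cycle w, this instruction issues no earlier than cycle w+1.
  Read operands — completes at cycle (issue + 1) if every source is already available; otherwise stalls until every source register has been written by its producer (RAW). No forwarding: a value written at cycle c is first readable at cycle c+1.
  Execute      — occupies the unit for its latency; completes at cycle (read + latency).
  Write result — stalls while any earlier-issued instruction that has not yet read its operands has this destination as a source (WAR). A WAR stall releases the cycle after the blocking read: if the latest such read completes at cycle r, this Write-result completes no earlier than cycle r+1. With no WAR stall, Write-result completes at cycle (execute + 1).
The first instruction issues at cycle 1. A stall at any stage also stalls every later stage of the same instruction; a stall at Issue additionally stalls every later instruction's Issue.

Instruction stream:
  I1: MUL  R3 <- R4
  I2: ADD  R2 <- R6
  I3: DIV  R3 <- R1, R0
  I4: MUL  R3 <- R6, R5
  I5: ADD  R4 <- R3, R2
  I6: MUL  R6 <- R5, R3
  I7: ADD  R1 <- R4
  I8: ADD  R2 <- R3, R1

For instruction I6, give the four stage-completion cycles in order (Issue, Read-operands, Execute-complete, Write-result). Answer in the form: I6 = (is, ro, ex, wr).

I6 = (26, 27, 31, 32)

I1 -> (1, 2, 6, 7)
I2 -> (2, 3, 5, 6)
I3 -> (8, 9, 17, 18)  // WAW R3: wait I1 write@7
I4 -> (19, 20, 24, 25)  // WAW R3: wait I3 write@18
I5 -> (20, 26, 28, 29)  // RAW R3: wait I4 write@25
I6 -> (26, 27, 31, 32)  // struct: MUL busy until I4 writes@25
I7 -> (30, 31, 33, 34)  // struct: ADD busy until I5 writes@29
I8 -> (35, 36, 38, 39)  // struct: ADD busy until I7 writes@34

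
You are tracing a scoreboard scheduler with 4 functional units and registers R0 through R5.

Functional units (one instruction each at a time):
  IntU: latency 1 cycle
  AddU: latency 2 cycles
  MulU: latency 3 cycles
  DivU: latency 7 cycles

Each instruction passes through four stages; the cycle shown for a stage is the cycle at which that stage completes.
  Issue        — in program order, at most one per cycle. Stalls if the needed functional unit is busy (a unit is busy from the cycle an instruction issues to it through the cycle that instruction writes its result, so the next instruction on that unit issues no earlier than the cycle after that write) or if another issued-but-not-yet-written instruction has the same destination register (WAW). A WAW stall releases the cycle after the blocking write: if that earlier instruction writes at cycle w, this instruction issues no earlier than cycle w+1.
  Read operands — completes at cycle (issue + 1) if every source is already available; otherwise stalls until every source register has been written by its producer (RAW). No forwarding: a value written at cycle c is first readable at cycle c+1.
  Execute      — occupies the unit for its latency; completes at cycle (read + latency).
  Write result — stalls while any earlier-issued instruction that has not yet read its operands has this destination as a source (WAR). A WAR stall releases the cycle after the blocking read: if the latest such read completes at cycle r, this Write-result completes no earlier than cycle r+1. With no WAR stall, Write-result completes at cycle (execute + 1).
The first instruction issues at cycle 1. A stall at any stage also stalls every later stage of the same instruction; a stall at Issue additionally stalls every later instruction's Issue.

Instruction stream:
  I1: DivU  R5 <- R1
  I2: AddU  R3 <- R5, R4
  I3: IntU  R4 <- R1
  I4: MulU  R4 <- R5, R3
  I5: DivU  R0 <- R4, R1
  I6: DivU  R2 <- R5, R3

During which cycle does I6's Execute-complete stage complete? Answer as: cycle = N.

cycle = 37

I1  is:1  ro:2  ex:9  wr:10
I2  is:2  ro:11  ex:13  wr:14  — RAW R5: wait I1 write@10
I3  is:3  ro:4  ex:5  wr:12  — WAR R4: wait I2 read@11
I4  is:13  ro:15  ex:18  wr:19  — WAW R4: wait I3 write@12, RAW R3: wait I2 write@14
I5  is:14  ro:20  ex:27  wr:28  — RAW R4: wait I4 write@19
I6  is:29  ro:30  ex:37  wr:38  — struct: DivU busy until I5 writes@28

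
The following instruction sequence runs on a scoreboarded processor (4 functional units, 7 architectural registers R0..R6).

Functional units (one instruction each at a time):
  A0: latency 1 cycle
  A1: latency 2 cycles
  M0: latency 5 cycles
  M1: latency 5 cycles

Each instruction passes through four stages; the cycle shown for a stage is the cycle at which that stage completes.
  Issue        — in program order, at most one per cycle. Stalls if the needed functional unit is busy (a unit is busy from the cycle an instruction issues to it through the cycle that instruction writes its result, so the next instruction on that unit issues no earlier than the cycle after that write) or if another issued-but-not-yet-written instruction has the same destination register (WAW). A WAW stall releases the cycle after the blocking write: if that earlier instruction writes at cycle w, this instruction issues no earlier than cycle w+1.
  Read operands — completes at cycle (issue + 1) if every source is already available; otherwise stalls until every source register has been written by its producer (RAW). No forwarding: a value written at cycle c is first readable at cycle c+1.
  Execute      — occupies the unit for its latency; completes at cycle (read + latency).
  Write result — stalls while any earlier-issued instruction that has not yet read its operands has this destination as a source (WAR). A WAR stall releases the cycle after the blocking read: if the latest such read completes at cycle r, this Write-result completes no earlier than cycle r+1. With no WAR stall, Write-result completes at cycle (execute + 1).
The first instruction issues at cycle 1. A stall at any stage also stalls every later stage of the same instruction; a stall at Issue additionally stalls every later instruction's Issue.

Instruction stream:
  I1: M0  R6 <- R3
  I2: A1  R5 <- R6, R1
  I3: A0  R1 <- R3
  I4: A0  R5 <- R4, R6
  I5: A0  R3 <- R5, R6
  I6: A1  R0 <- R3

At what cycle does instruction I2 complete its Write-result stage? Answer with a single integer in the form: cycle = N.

[1] I1 dispatched to M0
[2] I1 operands ready; I2 dispatched to A1
[3] I3 dispatched to A0
[4] I3 operands ready
[5] I3 complete
[7] I1 complete
[8] R6←I1
[9] I2 operands ready
[10] R1←I3
[11] I2 complete
[12] R5←I2
[13] I4 dispatched to A0
[14] I4 operands ready
[15] I4 complete
[16] R5←I4
[17] I5 dispatched to A0
[18] I5 operands ready; I6 dispatched to A1
[19] I5 complete
[20] R3←I5
[21] I6 operands ready
[23] I6 complete
[24] R0←I6

cycle = 12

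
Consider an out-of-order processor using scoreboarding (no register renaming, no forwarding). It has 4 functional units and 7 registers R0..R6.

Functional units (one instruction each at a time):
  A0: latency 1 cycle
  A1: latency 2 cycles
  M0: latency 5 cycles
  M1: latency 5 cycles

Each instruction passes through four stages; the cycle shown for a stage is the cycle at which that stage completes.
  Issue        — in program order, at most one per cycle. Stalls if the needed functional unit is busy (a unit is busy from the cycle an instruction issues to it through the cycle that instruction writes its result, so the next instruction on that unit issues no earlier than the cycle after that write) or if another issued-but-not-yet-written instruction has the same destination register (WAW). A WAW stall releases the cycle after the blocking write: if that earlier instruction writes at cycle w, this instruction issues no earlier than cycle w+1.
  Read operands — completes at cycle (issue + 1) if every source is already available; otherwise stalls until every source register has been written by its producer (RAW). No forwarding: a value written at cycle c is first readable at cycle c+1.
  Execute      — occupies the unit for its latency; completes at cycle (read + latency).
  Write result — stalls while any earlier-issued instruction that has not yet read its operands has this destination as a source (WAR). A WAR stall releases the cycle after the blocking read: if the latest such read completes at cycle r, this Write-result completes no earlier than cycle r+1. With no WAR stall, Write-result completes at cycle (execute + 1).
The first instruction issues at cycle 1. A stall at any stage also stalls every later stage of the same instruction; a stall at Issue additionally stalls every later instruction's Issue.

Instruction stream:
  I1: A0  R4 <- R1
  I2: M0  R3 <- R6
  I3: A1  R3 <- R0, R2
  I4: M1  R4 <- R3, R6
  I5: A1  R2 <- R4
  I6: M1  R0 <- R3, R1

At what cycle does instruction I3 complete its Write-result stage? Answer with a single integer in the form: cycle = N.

cycle = 14

I1: IS=1 RO=2 EX=3 WR=4
I2: IS=2 RO=3 EX=8 WR=9
I3: IS=10 RO=11 EX=13 WR=14  [WAW R3: wait I2 write@9]
I4: IS=11 RO=15 EX=20 WR=21  [RAW R3: wait I3 write@14]
I5: IS=15 RO=22 EX=24 WR=25  [struct: A1 busy until I3 writes@14; RAW R4: wait I4 write@21]
I6: IS=22 RO=23 EX=28 WR=29  [struct: M1 busy until I4 writes@21]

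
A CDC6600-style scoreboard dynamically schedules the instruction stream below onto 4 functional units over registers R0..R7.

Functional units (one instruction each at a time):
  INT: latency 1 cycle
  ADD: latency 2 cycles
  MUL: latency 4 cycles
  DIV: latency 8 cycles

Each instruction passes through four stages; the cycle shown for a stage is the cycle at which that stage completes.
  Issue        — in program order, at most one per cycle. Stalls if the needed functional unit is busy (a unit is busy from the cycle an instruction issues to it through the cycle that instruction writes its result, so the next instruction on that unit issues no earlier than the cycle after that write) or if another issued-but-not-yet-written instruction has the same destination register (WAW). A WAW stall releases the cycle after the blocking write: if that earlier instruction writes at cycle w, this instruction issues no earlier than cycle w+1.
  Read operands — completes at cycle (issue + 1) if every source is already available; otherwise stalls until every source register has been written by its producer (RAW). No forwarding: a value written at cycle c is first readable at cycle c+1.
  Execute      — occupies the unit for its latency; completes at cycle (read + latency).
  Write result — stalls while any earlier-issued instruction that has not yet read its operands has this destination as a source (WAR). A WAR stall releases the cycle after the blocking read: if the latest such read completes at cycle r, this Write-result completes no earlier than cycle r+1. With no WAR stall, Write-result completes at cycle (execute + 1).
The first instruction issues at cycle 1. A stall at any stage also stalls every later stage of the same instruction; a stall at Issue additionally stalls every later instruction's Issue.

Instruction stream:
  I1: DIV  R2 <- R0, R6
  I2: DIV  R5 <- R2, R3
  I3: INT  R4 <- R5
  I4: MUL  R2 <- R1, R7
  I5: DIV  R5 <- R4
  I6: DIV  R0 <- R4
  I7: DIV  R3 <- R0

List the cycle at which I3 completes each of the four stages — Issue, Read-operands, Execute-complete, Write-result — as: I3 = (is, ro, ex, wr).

I3 = (13, 23, 24, 25)

[1] I1 dispatched to DIV
[2] I1 operands ready
[10] I1 complete
[11] R2←I1
[12] I2 dispatched to DIV
[13] I2 operands ready | I3 dispatched to INT
[14] I4 dispatched to MUL
[15] I4 operands ready
[19] I4 complete
[20] R2←I4
[21] I2 complete
[22] R5←I2
[23] I3 operands ready | I5 dispatched to DIV
[24] I3 complete
[25] R4←I3
[26] I5 operands ready
[34] I5 complete
[35] R5←I5
[36] I6 dispatched to DIV
[37] I6 operands ready
[45] I6 complete
[46] R0←I6
[47] I7 dispatched to DIV
[48] I7 operands ready
[56] I7 complete
[57] R3←I7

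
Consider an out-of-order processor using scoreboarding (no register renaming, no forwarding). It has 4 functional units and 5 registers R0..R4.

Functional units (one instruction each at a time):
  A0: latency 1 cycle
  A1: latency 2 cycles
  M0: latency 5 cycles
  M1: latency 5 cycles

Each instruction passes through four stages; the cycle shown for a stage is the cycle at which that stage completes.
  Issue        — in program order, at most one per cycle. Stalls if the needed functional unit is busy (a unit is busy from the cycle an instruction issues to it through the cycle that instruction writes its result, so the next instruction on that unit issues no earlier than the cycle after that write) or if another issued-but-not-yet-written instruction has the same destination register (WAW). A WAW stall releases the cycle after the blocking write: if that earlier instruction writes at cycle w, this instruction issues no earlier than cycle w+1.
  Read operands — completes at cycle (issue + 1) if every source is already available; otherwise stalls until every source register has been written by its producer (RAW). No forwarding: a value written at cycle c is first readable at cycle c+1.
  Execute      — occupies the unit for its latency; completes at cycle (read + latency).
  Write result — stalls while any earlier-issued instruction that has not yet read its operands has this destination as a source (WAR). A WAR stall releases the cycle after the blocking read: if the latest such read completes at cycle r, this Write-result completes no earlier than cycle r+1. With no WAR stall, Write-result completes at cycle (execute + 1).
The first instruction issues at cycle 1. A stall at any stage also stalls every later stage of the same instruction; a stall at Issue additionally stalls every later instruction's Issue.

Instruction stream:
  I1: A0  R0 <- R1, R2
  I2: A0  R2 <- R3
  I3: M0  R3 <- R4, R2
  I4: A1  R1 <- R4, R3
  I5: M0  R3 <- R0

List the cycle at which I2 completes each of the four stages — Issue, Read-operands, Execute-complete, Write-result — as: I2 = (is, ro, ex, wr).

I1: IS=1 RO=2 EX=3 WR=4
I2: IS=5 RO=6 EX=7 WR=8  [struct: A0 busy until I1 writes@4]
I3: IS=6 RO=9 EX=14 WR=15  [RAW R2: wait I2 write@8]
I4: IS=7 RO=16 EX=18 WR=19  [RAW R3: wait I3 write@15]
I5: IS=16 RO=17 EX=22 WR=23  [struct: M0 busy until I3 writes@15]

I2 = (5, 6, 7, 8)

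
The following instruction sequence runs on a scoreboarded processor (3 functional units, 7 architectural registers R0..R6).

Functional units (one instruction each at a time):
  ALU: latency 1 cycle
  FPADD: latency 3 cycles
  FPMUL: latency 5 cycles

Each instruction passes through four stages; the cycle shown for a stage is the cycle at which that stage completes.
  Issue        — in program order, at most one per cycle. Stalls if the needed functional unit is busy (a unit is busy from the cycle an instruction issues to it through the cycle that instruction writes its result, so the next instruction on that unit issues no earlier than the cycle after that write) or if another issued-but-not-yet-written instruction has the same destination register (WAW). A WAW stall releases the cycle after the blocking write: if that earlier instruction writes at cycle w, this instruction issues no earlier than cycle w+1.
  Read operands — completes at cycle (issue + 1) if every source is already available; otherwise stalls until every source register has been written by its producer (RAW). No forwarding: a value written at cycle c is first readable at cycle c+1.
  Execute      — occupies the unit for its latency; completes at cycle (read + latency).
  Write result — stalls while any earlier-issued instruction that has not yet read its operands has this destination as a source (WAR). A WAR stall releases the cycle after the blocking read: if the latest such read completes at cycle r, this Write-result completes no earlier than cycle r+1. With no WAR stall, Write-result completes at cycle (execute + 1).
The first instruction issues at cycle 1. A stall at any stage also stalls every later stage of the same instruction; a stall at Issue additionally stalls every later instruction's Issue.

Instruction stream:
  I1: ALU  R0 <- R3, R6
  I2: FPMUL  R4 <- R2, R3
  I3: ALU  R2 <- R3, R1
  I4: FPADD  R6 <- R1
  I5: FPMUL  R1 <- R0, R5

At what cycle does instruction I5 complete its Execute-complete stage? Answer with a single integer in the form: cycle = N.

cycle = 16

I1 -> (1, 2, 3, 4)
I2 -> (2, 3, 8, 9)
I3 -> (5, 6, 7, 8)  // struct: ALU busy until I1 writes@4
I4 -> (6, 7, 10, 11)
I5 -> (10, 11, 16, 17)  // struct: FPMUL busy until I2 writes@9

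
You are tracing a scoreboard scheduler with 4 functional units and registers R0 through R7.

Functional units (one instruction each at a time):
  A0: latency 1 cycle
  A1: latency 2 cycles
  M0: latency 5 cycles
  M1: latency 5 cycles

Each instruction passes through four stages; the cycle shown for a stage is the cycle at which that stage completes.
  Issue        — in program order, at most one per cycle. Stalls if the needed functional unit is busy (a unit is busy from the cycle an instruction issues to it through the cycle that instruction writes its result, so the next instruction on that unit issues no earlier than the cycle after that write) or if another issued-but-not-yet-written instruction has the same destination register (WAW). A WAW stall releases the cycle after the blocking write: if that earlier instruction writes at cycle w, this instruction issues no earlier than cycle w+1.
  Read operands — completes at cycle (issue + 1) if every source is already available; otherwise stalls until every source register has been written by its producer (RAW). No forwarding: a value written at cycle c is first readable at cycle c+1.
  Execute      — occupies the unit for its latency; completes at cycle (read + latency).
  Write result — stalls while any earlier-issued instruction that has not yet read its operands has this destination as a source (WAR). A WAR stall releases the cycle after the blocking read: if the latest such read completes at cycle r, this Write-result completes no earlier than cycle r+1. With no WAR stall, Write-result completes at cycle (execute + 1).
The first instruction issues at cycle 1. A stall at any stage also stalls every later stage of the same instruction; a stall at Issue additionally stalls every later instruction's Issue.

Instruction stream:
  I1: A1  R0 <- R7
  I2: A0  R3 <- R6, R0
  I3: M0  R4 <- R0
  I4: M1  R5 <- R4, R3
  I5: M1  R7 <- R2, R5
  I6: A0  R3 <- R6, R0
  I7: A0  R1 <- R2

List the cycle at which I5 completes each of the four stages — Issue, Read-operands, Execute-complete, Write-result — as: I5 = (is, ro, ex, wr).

I5 = (20, 21, 26, 27)

1) issue 1, read 2, done 4, write 5
2) issue 2, read 6, done 7, write 8  <RAW R0: wait I1 write@5>
3) issue 3, read 6, done 11, write 12  <RAW R0: wait I1 write@5>
4) issue 4, read 13, done 18, write 19  <RAW R4: wait I3 write@12>
5) issue 20, read 21, done 26, write 27  <struct: M1 busy until I4 writes@19>
6) issue 21, read 22, done 23, write 24
7) issue 25, read 26, done 27, write 28  <struct: A0 busy until I6 writes@24>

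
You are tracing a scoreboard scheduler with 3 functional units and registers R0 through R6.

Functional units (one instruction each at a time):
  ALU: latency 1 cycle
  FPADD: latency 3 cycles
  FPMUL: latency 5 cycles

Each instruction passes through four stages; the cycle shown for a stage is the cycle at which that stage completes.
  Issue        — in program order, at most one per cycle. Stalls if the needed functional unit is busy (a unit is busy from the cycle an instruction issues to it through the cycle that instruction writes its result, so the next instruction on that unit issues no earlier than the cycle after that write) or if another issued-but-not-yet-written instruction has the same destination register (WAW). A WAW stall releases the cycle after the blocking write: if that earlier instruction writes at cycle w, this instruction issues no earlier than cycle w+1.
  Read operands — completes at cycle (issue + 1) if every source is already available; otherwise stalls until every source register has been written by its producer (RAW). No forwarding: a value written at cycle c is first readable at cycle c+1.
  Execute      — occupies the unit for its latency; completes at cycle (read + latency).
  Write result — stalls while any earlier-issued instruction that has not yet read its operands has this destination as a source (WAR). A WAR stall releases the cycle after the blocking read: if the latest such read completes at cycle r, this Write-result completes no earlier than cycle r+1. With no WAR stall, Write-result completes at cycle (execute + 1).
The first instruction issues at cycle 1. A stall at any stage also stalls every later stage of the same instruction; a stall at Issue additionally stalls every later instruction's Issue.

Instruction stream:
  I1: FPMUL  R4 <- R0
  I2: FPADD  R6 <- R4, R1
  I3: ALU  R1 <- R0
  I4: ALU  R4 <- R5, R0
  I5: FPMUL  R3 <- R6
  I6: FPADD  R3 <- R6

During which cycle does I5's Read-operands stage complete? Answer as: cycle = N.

I1  is:1  ro:2  ex:7  wr:8
I2  is:2  ro:9  ex:12  wr:13  — RAW R4: wait I1 write@8
I3  is:3  ro:4  ex:5  wr:10  — WAR R1: wait I2 read@9
I4  is:11  ro:12  ex:13  wr:14  — struct: ALU busy until I3 writes@10
I5  is:12  ro:14  ex:19  wr:20  — RAW R6: wait I2 write@13
I6  is:21  ro:22  ex:25  wr:26  — WAW R3: wait I5 write@20

cycle = 14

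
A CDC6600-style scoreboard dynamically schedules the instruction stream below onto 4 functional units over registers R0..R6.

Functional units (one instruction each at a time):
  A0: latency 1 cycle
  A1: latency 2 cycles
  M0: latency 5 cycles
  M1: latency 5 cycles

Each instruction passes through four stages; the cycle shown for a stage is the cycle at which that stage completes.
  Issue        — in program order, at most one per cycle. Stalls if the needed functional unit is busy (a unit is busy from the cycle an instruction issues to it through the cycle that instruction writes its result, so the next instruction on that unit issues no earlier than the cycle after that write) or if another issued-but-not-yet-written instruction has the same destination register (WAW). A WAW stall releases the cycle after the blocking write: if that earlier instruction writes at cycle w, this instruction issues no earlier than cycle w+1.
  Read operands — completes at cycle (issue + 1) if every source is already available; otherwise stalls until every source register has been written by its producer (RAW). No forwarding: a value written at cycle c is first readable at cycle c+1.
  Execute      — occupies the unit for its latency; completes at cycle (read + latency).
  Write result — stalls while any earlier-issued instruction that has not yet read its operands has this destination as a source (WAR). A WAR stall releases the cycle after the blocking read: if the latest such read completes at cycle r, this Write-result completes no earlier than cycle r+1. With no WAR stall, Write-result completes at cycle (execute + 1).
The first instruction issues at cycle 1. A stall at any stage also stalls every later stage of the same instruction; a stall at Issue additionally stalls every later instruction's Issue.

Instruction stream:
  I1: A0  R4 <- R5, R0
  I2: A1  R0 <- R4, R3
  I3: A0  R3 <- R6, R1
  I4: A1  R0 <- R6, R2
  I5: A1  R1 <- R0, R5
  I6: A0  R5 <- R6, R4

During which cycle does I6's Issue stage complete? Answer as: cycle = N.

cycle 1: I1→A0
cycle 2: I1 RO, I2→A1
cycle 3: I1 EX
cycle 4: I1 WR R4
cycle 5: I2 RO, I3→A0
cycle 6: I3 RO
cycle 7: I2 EX, I3 EX
cycle 8: I2 WR R0, I3 WR R3
cycle 9: I4→A1
cycle 10: I4 RO
cycle 12: I4 EX
cycle 13: I4 WR R0
cycle 14: I5→A1
cycle 15: I5 RO, I6→A0
cycle 16: I6 RO
cycle 17: I5 EX, I6 EX
cycle 18: I5 WR R1, I6 WR R5

cycle = 15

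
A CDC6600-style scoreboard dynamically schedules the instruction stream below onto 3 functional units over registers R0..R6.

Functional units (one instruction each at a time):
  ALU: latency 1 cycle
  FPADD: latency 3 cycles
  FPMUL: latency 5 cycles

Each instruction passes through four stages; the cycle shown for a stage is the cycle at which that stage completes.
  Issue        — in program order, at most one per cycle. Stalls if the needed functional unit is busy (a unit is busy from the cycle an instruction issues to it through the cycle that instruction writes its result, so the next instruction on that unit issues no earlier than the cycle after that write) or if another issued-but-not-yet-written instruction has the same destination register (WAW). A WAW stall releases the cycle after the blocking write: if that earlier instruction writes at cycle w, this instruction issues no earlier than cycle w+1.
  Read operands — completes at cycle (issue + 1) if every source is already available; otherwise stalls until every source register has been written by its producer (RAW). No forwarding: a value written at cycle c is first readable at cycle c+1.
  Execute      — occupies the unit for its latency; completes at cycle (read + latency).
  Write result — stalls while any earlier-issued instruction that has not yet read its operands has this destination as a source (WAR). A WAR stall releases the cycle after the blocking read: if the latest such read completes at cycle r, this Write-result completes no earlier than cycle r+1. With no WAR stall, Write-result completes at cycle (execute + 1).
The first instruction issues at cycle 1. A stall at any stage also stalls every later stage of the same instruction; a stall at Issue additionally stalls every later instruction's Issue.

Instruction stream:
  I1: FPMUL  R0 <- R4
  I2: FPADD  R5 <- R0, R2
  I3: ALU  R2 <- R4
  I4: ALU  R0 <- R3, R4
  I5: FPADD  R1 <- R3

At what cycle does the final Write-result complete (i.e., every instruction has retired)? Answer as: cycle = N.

I1: IS=1 RO=2 EX=7 WR=8
I2: IS=2 RO=9 EX=12 WR=13  [RAW R0: wait I1 write@8]
I3: IS=3 RO=4 EX=5 WR=10  [WAR R2: wait I2 read@9]
I4: IS=11 RO=12 EX=13 WR=14  [struct: ALU busy until I3 writes@10]
I5: IS=14 RO=15 EX=18 WR=19  [struct: FPADD busy until I2 writes@13]

cycle = 19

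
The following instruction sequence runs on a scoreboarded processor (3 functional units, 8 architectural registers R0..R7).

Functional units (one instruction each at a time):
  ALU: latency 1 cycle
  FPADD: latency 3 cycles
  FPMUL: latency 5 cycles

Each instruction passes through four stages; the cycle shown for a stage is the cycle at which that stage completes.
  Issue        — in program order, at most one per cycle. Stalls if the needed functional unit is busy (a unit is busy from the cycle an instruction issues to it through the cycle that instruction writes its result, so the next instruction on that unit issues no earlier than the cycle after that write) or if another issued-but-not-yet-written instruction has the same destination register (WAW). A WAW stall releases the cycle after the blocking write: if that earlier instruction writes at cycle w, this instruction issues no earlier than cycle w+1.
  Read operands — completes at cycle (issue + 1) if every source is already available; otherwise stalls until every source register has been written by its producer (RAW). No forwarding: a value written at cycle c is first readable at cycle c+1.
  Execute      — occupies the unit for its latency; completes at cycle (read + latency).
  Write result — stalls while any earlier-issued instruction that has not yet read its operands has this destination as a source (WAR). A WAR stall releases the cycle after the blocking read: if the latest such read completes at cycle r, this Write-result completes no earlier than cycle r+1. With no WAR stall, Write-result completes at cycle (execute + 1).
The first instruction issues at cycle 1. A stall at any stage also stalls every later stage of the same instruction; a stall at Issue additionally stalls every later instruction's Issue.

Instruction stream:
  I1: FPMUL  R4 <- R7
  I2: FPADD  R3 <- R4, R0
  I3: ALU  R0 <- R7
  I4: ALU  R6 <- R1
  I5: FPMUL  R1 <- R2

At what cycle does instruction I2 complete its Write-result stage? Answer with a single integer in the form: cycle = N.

[I1] 1/2/7/8
[I2] 2/9/12/13  (RAW R4: wait I1 write@8)
[I3] 3/4/5/10  (WAR R0: wait I2 read@9)
[I4] 11/12/13/14  (struct: ALU busy until I3 writes@10)
[I5] 12/13/18/19

cycle = 13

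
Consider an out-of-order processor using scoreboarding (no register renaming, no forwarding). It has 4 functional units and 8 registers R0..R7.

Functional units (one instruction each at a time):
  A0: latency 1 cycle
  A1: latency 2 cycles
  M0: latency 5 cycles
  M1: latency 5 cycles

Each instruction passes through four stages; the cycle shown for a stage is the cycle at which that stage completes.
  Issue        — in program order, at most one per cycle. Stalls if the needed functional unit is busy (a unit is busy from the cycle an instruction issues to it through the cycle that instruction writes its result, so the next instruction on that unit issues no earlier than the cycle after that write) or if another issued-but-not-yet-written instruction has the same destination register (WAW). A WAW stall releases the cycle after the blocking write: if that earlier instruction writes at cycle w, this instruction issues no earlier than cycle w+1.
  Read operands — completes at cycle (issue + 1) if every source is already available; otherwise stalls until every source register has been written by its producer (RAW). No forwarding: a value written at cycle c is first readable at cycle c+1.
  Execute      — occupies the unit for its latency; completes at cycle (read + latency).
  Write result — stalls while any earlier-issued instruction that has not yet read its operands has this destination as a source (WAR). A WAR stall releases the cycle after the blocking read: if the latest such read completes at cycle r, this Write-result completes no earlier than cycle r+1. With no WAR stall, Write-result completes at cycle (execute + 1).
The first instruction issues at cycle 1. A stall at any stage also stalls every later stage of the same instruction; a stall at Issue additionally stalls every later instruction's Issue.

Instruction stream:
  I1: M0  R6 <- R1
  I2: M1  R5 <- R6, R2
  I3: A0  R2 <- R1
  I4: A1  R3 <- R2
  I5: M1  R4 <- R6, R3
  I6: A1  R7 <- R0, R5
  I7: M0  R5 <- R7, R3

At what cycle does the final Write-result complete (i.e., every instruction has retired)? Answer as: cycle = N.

I1 -> (1, 2, 7, 8)
I2 -> (2, 9, 14, 15)  // RAW R6: wait I1 write@8
I3 -> (3, 4, 5, 10)  // WAR R2: wait I2 read@9
I4 -> (4, 11, 13, 14)  // RAW R2: wait I3 write@10
I5 -> (16, 17, 22, 23)  // struct: M1 busy until I2 writes@15
I6 -> (17, 18, 20, 21)
I7 -> (18, 22, 27, 28)  // RAW R7: wait I6 write@21

cycle = 28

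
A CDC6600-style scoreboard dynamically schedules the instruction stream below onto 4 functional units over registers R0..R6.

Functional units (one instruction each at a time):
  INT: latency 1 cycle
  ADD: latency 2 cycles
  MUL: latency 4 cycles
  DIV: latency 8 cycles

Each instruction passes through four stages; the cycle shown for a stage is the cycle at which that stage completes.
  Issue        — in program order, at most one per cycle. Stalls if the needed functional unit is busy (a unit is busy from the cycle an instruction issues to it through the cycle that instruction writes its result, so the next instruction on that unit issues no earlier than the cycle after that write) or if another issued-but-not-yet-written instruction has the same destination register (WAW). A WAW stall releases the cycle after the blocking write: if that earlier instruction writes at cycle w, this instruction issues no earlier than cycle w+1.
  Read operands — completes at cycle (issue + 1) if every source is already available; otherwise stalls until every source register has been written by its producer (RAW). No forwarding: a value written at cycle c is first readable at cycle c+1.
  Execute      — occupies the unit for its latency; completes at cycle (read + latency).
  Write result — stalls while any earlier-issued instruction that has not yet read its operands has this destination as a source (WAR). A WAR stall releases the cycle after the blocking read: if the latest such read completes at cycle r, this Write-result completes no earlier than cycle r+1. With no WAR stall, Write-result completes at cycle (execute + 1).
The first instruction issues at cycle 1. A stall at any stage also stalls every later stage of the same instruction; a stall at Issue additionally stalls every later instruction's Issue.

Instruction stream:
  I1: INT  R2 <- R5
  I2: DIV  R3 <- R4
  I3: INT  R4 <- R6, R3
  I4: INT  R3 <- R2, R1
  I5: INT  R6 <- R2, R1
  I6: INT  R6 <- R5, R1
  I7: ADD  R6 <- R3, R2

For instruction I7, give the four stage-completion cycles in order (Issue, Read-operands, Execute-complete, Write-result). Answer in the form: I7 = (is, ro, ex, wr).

I1 -> (1, 2, 3, 4)
I2 -> (2, 3, 11, 12)
I3 -> (5, 13, 14, 15)  // struct: INT busy until I1 writes@4, RAW R3: wait I2 write@12
I4 -> (16, 17, 18, 19)  // struct: INT busy until I3 writes@15
I5 -> (20, 21, 22, 23)  // struct: INT busy until I4 writes@19
I6 -> (24, 25, 26, 27)  // struct: INT busy until I5 writes@23
I7 -> (28, 29, 31, 32)  // WAW R6: wait I6 write@27

I7 = (28, 29, 31, 32)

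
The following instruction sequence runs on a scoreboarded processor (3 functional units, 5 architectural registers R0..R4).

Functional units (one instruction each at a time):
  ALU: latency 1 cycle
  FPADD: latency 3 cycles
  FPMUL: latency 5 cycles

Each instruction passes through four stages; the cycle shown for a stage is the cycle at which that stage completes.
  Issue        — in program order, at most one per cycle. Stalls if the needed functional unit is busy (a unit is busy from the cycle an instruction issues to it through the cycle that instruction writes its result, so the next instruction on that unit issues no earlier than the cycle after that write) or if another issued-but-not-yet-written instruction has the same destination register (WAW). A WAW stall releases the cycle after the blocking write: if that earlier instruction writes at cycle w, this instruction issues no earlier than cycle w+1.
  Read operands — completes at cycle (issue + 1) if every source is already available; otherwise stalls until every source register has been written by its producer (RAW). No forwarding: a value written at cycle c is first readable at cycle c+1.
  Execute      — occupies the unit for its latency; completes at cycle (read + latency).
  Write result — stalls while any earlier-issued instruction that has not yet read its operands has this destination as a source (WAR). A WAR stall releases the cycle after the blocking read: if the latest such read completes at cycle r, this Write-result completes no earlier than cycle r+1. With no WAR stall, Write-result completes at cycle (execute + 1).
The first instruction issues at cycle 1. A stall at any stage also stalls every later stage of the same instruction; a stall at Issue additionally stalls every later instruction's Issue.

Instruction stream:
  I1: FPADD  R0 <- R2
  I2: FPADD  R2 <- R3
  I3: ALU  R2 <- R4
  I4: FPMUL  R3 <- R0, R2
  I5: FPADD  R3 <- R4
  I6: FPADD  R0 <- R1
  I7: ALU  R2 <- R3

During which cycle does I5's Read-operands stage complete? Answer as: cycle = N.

cycle = 25

[1] I1 dispatched to FPADD
[2] I1 operands ready
[5] I1 complete
[6] R0←I1
[7] I2 dispatched to FPADD
[8] I2 operands ready
[11] I2 complete
[12] R2←I2
[13] I3 dispatched to ALU
[14] I3 operands ready | I4 dispatched to FPMUL
[15] I3 complete
[16] R2←I3
[17] I4 operands ready
[22] I4 complete
[23] R3←I4
[24] I5 dispatched to FPADD
[25] I5 operands ready
[28] I5 complete
[29] R3←I5
[30] I6 dispatched to FPADD
[31] I6 operands ready | I7 dispatched to ALU
[32] I7 operands ready
[33] I7 complete
[34] I6 complete | R2←I7
[35] R0←I6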